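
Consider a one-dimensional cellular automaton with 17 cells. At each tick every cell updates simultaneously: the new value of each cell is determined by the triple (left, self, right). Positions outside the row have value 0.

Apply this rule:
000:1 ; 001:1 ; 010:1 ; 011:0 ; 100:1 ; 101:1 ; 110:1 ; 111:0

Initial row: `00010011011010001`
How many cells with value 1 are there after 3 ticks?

11111101101111111
00000110110000001
11111011011111111
count of 1: 15

15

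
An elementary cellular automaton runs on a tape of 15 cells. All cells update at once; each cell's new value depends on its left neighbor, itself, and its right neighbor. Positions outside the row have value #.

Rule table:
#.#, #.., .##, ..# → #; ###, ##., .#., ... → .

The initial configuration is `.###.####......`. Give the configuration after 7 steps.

##.#.#.##.##.##

##..##...#....#
..###.#.#.#..##
###..#.#.#.###.
...##.#.#.##..#
#.##.#.#.##.###
.##.#.#.##.##..
##.#.#.##.##.##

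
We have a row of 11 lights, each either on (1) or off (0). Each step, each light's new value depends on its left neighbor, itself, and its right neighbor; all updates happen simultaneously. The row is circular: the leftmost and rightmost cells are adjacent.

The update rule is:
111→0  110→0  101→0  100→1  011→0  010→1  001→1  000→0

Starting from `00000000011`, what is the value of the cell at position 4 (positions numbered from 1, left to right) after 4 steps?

step 1: 10000000100
step 2: 11000001111
step 3: 00100010000
step 4: 01110111000
position 4 holds 1

1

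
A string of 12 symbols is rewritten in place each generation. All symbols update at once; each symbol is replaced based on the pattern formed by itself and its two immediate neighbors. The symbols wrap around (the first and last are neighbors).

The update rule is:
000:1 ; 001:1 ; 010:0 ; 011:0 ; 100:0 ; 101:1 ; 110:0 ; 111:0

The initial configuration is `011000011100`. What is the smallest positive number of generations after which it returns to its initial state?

24

generation 1: 100011100001
generation 2: 001100001110
generation 3: 110001110000
generation 4: 000110000111
generation 5: 011000111000
generation 6: 100011000011
generation 7: 001100011100
generation 8: 110001100001
generation 9: 000110001110
generation 10: 111000110000
generation 11: 000011000111
generation 12: 011100011000
generation 13: 100001100011
generation 14: 001110001100
generation 15: 110000110001
generation 16: 000111000110
generation 17: 111000011000
generation 18: 000011100011
generation 19: 011100001100
generation 20: 100001110001
generation 21: 001110000110
generation 22: 110000111000
generation 23: 000111000011
generation 24: 011000011100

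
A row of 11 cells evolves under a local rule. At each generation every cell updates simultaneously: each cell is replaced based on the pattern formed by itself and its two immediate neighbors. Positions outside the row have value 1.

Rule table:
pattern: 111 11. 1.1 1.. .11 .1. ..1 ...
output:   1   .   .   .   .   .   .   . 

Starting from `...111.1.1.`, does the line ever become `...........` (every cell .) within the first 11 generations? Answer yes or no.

yes

....1......
...........
all cells are . at generation 2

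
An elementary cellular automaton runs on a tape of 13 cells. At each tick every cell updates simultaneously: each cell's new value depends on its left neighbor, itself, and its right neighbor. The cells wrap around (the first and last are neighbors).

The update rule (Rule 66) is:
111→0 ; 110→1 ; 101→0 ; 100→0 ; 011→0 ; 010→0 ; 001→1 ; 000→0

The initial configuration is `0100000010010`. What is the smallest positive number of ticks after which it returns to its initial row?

13

1000000100100
0000001001001
0000010010010
0000100100100
0001001001000
0010010010000
0100100100000
1001001000000
0010010000001
0100100000010
1001000000100
0010000001001
0100000010010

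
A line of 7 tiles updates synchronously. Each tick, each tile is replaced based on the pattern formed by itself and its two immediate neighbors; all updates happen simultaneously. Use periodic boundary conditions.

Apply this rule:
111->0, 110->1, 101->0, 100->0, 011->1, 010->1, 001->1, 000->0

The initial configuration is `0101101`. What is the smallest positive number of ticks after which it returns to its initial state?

0101101

1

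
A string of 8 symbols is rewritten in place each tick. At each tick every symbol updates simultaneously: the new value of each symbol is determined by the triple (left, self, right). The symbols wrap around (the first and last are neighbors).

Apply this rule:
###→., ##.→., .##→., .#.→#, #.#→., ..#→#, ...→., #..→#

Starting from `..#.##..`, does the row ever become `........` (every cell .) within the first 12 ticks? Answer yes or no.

.##...#.
#..#.###
.###....
#...#...
##.###.#
........
all cells are . at tick 6

yes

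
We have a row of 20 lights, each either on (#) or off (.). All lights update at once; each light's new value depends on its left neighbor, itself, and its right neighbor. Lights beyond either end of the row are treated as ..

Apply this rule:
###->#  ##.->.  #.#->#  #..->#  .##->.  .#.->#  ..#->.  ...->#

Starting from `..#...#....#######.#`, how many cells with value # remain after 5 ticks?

12

tick 1: #.###.####..#####.##
tick 2: ##.#.#.##.#..###.#..
tick 3: ..#####..###..#.####
tick 4: #..###.#..#.#.##.##.
tick 5: ##..#.###.####..#..#
count of #: 12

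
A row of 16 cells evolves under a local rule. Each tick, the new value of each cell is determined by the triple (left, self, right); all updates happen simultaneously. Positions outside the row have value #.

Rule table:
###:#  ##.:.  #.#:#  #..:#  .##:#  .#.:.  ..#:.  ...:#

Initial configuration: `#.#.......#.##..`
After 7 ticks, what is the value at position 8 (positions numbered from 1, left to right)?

.#.######..##.#.
#.######.#.#.#.#
.######.#.#.#.##
######.#.#.#.###
#####.#.#.#.####
####.#.#.#.#####
###.#.#.#.######
position 8 holds .

.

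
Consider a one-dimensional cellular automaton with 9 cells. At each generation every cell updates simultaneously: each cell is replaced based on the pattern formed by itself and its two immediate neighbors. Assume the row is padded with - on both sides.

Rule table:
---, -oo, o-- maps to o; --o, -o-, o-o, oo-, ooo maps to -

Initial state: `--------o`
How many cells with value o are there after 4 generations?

generation 1: ooooooo--
generation 2: o------oo
generation 3: -ooooo-o-
generation 4: -o------o
count of o: 2

2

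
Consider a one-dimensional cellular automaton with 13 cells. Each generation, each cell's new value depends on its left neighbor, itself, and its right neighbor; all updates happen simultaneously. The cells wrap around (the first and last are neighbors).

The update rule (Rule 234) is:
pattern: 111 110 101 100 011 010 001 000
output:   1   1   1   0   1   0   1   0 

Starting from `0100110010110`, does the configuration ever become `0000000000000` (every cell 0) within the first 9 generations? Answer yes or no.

no

1001110101110
0011111011111
0111111111111
1111111111111
1111111111111  (fixed point — unchanged through generation 9)
generation 9 is 1111111111111, still not uniform 0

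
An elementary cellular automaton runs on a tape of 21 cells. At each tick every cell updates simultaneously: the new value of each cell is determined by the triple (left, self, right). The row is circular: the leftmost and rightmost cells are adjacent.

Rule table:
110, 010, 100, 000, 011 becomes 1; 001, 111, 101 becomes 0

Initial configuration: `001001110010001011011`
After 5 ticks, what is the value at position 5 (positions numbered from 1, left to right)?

0

101101011011101011011
101101011010101011010
101101011010101011010  (fixed point — unchanged through tick 5)
position 5 holds 0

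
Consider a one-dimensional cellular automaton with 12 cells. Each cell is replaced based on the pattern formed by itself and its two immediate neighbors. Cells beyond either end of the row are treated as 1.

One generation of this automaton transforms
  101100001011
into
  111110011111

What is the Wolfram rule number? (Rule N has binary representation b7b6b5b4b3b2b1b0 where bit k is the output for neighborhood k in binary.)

position 11: 111 → 1  (bit 7 = 1)
position 0: 110 → 1  (bit 6 = 1)
position 1: 101 → 1  (bit 5 = 1)
position 4: 100 → 1  (bit 4 = 1)
position 2: 011 → 1  (bit 3 = 1)
position 8: 010 → 1  (bit 2 = 1)
position 7: 001 → 1  (bit 1 = 1)
position 5: 000 → 0  (bit 0 = 0)
bits b7..b0 = 11111110 = 254

254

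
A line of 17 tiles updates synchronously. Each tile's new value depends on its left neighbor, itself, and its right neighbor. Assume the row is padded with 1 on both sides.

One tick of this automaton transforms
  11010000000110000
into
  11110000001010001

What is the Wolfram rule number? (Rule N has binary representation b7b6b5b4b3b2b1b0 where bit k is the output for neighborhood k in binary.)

230

position 0: 111 → 1  (bit 7 = 1)
position 1: 110 → 1  (bit 6 = 1)
position 2: 101 → 1  (bit 5 = 1)
position 4: 100 → 0  (bit 4 = 0)
position 11: 011 → 0  (bit 3 = 0)
position 3: 010 → 1  (bit 2 = 1)
position 10: 001 → 1  (bit 1 = 1)
position 5: 000 → 0  (bit 0 = 0)
bits b7..b0 = 11100110 = 230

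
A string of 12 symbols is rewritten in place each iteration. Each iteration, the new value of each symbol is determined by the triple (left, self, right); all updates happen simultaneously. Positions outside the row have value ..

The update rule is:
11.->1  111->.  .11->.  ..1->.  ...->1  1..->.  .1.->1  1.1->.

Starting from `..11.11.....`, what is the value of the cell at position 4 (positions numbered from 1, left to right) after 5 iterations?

1..1..1.1111
1..1..1....1
1..1..1.11.1
1..1..1..1.1
1..1..1..1.1
position 4 holds 1

1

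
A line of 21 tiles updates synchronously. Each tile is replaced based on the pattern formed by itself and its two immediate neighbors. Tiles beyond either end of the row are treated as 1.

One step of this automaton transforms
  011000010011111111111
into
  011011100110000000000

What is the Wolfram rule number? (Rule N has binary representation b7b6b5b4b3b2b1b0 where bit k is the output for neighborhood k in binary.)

position 11: 111 → 0  (bit 7 = 0)
position 2: 110 → 1  (bit 6 = 1)
position 0: 101 → 0  (bit 5 = 0)
position 3: 100 → 0  (bit 4 = 0)
position 1: 011 → 1  (bit 3 = 1)
position 7: 010 → 0  (bit 2 = 0)
position 6: 001 → 1  (bit 1 = 1)
position 4: 000 → 1  (bit 0 = 1)
bits b7..b0 = 01001011 = 75

75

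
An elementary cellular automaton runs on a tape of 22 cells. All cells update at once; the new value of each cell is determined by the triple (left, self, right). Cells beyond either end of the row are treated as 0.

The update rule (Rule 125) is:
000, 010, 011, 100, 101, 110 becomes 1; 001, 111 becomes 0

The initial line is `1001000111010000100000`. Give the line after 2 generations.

generation 1: 1101110101111110111111
generation 2: 1111011111000011100001

1111011111000011100001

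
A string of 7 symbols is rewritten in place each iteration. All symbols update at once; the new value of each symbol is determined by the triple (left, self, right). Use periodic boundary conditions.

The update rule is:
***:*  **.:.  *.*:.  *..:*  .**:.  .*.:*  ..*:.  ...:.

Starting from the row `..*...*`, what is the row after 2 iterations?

iteration 1: *.**..*
iteration 2: ....*..

....*..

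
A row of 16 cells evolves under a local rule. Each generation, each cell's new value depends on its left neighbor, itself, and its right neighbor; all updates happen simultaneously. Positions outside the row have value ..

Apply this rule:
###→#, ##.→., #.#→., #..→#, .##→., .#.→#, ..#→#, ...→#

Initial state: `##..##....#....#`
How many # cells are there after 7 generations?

12

..##..##########
##..##.########.
..##....######.#
##..####.####..#
..##.##...##.###
##.....###....#.
..#####.#.######
count of #: 12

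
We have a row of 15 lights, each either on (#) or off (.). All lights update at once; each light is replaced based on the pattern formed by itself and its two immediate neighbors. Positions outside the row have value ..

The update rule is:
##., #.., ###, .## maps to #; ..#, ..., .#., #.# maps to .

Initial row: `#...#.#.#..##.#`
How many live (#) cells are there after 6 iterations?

.#.......#.##..
..#........###.
...#.......####
....#......####
.....#.....####
......#....####
count of #: 5

5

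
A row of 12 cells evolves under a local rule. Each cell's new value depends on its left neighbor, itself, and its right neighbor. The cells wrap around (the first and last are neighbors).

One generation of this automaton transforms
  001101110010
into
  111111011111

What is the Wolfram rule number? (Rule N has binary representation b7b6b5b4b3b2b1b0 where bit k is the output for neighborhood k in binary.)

127

position 6: 111 → 0  (bit 7 = 0)
position 3: 110 → 1  (bit 6 = 1)
position 4: 101 → 1  (bit 5 = 1)
position 8: 100 → 1  (bit 4 = 1)
position 2: 011 → 1  (bit 3 = 1)
position 10: 010 → 1  (bit 2 = 1)
position 1: 001 → 1  (bit 1 = 1)
position 0: 000 → 1  (bit 0 = 1)
bits b7..b0 = 01111111 = 127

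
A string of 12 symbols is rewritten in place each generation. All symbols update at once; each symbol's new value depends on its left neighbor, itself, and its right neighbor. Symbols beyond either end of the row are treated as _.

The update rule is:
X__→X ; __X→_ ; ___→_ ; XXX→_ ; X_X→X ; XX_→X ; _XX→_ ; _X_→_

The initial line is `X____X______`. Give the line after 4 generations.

generation 1: _X____X_____
generation 2: __X____X____
generation 3: ___X____X___
generation 4: ____X____X__

____X____X__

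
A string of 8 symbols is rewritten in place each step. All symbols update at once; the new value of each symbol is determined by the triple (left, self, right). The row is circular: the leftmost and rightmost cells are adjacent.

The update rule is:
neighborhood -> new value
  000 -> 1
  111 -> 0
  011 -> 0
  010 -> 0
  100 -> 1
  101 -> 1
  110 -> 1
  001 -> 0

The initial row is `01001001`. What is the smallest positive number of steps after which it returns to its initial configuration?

10100100
01010010
00101001
10010100
01001010
00100101
10010010
01001001

8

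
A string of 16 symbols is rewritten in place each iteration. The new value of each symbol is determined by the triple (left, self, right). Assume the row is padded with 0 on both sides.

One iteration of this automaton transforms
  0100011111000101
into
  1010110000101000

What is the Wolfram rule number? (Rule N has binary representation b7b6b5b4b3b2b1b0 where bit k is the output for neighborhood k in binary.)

26

position 6: 111 → 0  (bit 7 = 0)
position 9: 110 → 0  (bit 6 = 0)
position 14: 101 → 0  (bit 5 = 0)
position 2: 100 → 1  (bit 4 = 1)
position 5: 011 → 1  (bit 3 = 1)
position 1: 010 → 0  (bit 2 = 0)
position 0: 001 → 1  (bit 1 = 1)
position 3: 000 → 0  (bit 0 = 0)
bits b7..b0 = 00011010 = 26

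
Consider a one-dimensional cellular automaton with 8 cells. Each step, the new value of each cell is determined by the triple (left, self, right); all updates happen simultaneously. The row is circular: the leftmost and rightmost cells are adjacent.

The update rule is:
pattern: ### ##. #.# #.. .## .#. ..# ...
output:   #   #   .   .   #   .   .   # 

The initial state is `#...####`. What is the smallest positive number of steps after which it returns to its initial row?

2

step 1: #.#.####
step 2: #...####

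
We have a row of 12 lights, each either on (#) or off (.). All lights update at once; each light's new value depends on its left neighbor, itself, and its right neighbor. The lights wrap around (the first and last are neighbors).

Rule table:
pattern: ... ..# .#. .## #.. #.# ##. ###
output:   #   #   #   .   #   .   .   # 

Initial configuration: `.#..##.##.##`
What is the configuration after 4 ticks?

.###........
#.#.########
..#..#######
#####.#####.

#####.#####.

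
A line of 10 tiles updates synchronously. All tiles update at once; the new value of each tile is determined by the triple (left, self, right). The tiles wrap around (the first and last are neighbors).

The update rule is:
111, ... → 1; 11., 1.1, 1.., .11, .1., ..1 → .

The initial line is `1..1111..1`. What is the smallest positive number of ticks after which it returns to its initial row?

....11....
111....111
11..11..11
1........1
..111111..
1..1111..1

6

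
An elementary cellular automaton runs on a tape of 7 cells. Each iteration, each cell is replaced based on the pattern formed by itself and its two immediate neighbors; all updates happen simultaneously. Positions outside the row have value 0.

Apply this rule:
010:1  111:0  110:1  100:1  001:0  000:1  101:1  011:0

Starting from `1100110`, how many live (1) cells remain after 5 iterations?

0110011
0011001
1001101
1100111
0110001
count of 1: 3

3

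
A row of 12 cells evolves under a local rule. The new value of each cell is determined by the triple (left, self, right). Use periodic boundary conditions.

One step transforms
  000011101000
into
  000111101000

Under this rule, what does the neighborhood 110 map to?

1

At position 6 the neighborhood is 110; the next row has 1 there.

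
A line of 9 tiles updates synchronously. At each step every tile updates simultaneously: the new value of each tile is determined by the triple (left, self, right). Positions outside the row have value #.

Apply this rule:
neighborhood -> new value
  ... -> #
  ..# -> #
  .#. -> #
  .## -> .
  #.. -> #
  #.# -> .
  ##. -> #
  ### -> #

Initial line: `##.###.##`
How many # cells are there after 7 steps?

##..##..#
####.###.
####..##.
######.#.
######.#.  (fixed point — unchanged through step 7)
count of #: 7

7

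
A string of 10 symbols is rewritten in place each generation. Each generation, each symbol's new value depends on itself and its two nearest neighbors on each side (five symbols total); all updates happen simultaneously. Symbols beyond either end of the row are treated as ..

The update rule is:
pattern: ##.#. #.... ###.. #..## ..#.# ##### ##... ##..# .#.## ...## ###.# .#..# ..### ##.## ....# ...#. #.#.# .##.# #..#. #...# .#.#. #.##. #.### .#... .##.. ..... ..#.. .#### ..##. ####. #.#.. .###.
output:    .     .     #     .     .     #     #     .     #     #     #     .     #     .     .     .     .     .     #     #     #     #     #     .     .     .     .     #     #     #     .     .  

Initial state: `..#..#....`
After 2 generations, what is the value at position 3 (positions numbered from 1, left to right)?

.

....#.....
..........
position 3 holds .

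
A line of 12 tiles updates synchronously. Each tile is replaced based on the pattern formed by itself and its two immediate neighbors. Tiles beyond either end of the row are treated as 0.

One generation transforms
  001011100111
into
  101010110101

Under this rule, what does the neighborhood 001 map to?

0

At position 1 the neighborhood is 001; the next row has 0 there.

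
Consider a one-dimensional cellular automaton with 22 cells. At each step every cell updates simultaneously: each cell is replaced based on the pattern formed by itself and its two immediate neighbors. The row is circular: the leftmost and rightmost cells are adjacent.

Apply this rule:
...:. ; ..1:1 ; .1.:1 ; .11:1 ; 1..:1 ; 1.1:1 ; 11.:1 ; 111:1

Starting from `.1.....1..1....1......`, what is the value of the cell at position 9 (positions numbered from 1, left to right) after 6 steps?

111...111111..111.....
1111.1111111111111...1
1111111111111111111.11
1111111111111111111111
1111111111111111111111  (fixed point — unchanged through step 6)
position 9 holds 1

1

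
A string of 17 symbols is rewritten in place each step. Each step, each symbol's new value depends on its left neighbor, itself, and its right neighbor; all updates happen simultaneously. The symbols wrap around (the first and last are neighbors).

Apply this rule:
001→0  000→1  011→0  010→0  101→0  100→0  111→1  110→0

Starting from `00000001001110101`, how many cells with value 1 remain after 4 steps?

4

01111100000100000
00111001110001111
00010000100100110
11000110000000000
count of 1: 4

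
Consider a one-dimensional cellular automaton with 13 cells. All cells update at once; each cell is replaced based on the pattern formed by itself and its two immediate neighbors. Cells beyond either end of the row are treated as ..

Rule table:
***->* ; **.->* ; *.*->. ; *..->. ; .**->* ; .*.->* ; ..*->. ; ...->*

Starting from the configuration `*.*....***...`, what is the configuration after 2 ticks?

*.*.**.***.**

tick 1: *.*.**.***.**
tick 2: *.*.**.***.**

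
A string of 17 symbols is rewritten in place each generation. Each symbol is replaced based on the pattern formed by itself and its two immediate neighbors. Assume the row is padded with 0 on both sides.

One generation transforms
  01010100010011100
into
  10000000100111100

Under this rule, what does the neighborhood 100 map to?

0

At position 6 the neighborhood is 100; the next row has 0 there.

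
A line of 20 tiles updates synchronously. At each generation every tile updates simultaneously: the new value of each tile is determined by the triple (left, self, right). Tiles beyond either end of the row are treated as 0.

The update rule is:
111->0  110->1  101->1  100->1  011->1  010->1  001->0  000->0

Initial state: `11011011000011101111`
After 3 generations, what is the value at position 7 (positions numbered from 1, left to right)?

generation 1: 11111111100010111001
generation 2: 10000000110011101101
generation 3: 11000000111010111111
position 7 holds 0

0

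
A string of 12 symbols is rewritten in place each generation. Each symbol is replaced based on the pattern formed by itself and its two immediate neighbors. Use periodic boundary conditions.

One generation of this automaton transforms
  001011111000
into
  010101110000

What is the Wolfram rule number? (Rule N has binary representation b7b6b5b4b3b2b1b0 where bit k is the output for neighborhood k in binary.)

162

position 5: 111 → 1  (bit 7 = 1)
position 8: 110 → 0  (bit 6 = 0)
position 3: 101 → 1  (bit 5 = 1)
position 9: 100 → 0  (bit 4 = 0)
position 4: 011 → 0  (bit 3 = 0)
position 2: 010 → 0  (bit 2 = 0)
position 1: 001 → 1  (bit 1 = 1)
position 0: 000 → 0  (bit 0 = 0)
bits b7..b0 = 10100010 = 162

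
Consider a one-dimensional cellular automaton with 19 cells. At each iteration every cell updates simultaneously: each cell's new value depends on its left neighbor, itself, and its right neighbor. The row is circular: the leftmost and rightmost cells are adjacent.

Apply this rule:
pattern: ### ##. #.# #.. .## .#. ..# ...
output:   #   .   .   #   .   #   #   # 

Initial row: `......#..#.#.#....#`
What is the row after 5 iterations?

######.###.#.###.##

##########.#.######
#########..#..#####
########.#####.####
#######...###...###
######.###.#.###.##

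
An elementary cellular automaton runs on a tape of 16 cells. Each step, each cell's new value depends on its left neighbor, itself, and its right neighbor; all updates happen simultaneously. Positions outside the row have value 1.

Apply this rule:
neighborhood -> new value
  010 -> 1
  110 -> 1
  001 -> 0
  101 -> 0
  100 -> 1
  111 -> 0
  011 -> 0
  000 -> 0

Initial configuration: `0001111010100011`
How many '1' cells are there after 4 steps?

1000001010110000
1100001010011000
0110001011001100
0011001001100110
count of 1: 7

7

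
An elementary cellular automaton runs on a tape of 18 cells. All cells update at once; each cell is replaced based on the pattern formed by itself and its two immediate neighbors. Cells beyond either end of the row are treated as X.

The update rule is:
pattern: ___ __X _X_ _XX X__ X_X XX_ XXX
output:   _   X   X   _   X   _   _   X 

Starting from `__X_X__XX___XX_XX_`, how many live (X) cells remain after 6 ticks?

XXX_XXX__X_X______
XX___X_XXX_XX____X
X_X_XX__X____X__X_
__X___XXXX__XXXXX_
XXXX_X_XX_XX_XXX__
XXX__X________X_XX
count of X: 7

7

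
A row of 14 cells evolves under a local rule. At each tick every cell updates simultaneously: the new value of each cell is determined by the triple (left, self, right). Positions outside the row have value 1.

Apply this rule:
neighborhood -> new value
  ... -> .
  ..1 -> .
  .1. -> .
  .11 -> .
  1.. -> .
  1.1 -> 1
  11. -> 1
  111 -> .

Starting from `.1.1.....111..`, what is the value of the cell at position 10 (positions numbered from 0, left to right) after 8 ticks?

1.1........1..
11............
.1............
1.............
1.............  (fixed point — unchanged through tick 8)
position 10 holds .

.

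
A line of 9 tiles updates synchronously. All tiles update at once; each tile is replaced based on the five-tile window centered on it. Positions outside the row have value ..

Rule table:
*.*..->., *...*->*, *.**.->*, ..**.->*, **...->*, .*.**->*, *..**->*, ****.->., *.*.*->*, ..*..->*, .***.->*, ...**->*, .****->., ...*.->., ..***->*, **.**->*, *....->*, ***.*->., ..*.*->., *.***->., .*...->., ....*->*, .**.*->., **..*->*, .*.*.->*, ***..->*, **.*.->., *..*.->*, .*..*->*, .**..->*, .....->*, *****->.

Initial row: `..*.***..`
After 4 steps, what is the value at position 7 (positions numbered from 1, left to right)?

*..*.****
***.*...*
**....*.*
*****..*.
position 7 holds .

.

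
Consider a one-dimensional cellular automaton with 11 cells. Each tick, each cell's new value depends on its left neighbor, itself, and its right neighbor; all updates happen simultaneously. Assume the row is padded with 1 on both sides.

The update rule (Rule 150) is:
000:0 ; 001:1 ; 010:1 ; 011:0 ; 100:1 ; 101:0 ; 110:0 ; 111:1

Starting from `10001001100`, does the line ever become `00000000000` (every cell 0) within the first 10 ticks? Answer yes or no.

01011110011
01001101101
01110000000
00101000001
11101100010
11000010110
10100110000
00111001001
11010111110
10010011100
tick 10 is 10010011100, still not uniform 0

no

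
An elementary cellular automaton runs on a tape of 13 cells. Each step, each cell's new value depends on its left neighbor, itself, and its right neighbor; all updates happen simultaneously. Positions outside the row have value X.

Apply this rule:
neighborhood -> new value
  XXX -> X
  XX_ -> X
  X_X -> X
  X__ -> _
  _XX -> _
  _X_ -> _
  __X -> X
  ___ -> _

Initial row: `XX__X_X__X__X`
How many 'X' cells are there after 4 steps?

step 1: XX_X_X__X__X_
step 2: XXX_X__X__X_X
step 3: XXXX__X__X_X_
step 4: XXXX_X__X_X_X
count of X: 8

8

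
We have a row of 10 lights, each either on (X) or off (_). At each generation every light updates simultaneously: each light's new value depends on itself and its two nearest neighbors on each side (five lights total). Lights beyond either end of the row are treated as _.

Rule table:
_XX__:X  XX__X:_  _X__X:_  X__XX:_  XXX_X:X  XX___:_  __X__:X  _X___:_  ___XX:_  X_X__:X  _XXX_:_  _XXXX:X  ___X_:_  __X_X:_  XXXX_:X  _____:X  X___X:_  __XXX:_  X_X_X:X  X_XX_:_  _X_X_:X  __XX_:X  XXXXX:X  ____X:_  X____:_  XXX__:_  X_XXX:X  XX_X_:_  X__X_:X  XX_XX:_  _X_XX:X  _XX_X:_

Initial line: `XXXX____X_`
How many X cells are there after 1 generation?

3

generation 1: _XX_____X_
count of X: 3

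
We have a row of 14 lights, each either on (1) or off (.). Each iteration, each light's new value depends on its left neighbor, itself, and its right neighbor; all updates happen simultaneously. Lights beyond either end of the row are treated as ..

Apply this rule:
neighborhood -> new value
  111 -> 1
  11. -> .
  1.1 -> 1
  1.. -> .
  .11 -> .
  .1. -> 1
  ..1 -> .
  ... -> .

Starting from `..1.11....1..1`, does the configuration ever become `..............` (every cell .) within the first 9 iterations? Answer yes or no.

iteration 1: ..11......1..1
iteration 2: ..........1..1
iteration 3: ..........1..1  (fixed point — unchanged through iteration 9)
iteration 9 is ..........1..1, still not uniform .

no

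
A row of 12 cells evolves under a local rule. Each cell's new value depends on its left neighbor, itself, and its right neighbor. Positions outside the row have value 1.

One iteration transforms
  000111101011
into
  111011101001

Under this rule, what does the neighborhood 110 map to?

1

At position 6 the neighborhood is 110; the next row has 1 there.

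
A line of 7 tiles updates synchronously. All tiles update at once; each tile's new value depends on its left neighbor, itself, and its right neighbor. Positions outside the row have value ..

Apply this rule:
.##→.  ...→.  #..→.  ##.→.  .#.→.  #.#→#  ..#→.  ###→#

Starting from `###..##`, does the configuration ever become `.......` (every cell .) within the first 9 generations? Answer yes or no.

yes

generation 1: .#.....
generation 2: .......
all cells are . at generation 2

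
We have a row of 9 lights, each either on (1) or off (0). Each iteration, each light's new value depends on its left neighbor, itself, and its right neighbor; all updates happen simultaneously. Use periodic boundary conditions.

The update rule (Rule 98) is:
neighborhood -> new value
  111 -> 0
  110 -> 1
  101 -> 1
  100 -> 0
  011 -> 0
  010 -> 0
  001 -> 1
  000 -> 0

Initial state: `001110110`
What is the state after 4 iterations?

010101010

010011010
100101100
001010101
010101010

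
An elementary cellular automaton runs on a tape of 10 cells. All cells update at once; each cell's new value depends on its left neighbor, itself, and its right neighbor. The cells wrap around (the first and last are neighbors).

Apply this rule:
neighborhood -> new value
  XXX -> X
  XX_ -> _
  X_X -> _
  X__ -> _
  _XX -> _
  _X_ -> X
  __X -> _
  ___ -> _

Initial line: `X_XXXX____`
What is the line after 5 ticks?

X_________

X__XX_____
X_________
X_________  (fixed point — unchanged through tick 5)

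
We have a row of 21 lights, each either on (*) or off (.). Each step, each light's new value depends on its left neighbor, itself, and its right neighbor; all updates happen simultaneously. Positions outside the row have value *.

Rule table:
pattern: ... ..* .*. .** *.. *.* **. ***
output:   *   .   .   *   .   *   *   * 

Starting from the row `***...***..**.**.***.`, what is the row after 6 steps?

***.*.***..**********
****.****..**********
*********..**********
*********..**********  (fixed point — unchanged through step 6)

*********..**********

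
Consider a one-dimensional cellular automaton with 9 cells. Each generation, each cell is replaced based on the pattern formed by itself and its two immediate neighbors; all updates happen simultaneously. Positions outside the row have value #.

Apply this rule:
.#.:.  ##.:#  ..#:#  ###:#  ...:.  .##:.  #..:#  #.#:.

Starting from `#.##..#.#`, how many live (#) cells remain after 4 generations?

8

#..###...
###.###.#
###..##..
#####.###
count of #: 8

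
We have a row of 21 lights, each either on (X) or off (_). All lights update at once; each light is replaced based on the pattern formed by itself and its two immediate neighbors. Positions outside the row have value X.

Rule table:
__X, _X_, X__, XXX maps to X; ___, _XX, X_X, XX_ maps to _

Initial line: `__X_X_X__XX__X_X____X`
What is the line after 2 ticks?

tick 1: XXX_X_XXX__XXX_XX__X_
tick 2: XX__X__X_XX_X____XXX_

XX__X__X_XX_X____XXX_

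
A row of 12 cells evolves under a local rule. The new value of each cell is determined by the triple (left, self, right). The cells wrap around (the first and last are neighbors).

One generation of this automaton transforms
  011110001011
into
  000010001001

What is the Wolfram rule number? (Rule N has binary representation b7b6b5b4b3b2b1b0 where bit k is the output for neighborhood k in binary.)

68

position 2: 111 → 0  (bit 7 = 0)
position 4: 110 → 1  (bit 6 = 1)
position 0: 101 → 0  (bit 5 = 0)
position 5: 100 → 0  (bit 4 = 0)
position 1: 011 → 0  (bit 3 = 0)
position 8: 010 → 1  (bit 2 = 1)
position 7: 001 → 0  (bit 1 = 0)
position 6: 000 → 0  (bit 0 = 0)
bits b7..b0 = 01000100 = 68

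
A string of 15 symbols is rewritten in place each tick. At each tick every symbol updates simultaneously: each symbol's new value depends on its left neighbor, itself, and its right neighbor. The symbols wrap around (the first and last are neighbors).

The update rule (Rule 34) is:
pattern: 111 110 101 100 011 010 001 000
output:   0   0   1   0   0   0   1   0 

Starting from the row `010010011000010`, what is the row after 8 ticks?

000001001001001

100100100000100
001001000001001
010010000010010
100100000100100
001000001001001
010000010010010
100000100100100
000001001001001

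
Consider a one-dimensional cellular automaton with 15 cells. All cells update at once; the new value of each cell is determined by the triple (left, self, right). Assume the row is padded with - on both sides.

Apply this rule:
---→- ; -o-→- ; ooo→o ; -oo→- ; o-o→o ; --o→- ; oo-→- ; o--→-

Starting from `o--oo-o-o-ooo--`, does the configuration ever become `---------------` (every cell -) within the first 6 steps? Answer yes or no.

yes

-----o-o-o-o---
------o-o-o----
-------o-o-----
--------o------
---------------
all cells are - at step 5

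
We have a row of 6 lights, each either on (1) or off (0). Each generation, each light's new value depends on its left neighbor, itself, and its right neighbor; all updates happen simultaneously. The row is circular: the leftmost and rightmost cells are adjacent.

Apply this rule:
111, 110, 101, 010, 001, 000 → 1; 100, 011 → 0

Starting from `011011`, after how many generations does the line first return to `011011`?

101101
110110
011011

3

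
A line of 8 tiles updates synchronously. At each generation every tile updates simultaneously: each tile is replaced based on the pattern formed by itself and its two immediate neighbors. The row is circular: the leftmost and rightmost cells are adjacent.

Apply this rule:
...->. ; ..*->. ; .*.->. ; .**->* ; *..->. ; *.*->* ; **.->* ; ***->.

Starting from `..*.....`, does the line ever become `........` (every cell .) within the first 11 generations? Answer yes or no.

generation 1: ........
all cells are . at generation 1

yes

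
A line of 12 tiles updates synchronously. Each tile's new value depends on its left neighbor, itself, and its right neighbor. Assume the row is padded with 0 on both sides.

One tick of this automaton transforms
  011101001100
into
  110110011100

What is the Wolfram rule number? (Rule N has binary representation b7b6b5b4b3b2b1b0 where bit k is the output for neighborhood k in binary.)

position 2: 111 → 0  (bit 7 = 0)
position 3: 110 → 1  (bit 6 = 1)
position 4: 101 → 1  (bit 5 = 1)
position 6: 100 → 0  (bit 4 = 0)
position 1: 011 → 1  (bit 3 = 1)
position 5: 010 → 0  (bit 2 = 0)
position 0: 001 → 1  (bit 1 = 1)
position 11: 000 → 0  (bit 0 = 0)
bits b7..b0 = 01101010 = 106

106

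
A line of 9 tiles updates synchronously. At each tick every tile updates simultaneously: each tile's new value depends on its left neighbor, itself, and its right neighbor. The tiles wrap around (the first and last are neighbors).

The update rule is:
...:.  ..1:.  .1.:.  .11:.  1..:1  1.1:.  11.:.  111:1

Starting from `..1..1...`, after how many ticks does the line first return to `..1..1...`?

9

tick 1: ...1..1..
tick 2: ....1..1.
tick 3: .....1..1
tick 4: 1.....1..
tick 5: .1.....1.
tick 6: ..1.....1
tick 7: 1..1.....
tick 8: .1..1....
tick 9: ..1..1...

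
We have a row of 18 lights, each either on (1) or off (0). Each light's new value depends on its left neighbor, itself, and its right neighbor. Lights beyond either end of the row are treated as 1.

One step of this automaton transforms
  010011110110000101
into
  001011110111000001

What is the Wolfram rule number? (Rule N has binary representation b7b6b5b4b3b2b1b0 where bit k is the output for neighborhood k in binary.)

position 5: 111 → 1  (bit 7 = 1)
position 7: 110 → 1  (bit 6 = 1)
position 0: 101 → 0  (bit 5 = 0)
position 2: 100 → 1  (bit 4 = 1)
position 4: 011 → 1  (bit 3 = 1)
position 1: 010 → 0  (bit 2 = 0)
position 3: 001 → 0  (bit 1 = 0)
position 12: 000 → 0  (bit 0 = 0)
bits b7..b0 = 11011000 = 216

216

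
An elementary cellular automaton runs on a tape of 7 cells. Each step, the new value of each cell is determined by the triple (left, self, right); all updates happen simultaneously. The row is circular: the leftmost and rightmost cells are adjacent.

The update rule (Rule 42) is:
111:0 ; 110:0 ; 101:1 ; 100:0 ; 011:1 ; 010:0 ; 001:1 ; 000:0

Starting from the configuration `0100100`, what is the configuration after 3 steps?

0100010

step 1: 1001000
step 2: 0010001
step 3: 0100010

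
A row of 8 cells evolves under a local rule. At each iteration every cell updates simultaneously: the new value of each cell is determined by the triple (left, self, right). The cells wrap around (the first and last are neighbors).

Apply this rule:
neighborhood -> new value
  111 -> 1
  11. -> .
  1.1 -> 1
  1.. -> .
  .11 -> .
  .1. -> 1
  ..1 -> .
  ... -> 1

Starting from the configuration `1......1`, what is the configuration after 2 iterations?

iteration 1: ..1111..
iteration 2: 1..11..1

1..11..1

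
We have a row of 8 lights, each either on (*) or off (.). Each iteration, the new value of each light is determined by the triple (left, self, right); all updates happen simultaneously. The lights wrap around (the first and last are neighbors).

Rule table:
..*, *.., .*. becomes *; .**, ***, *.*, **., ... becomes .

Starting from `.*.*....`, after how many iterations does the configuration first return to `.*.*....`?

4

**.**...
.....*.*
*...**.*
.*.*....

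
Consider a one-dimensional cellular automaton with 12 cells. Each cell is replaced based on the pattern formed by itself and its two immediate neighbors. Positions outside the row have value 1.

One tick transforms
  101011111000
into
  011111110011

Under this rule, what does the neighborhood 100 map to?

At position 9 the neighborhood is 100; the next row has 0 there.

0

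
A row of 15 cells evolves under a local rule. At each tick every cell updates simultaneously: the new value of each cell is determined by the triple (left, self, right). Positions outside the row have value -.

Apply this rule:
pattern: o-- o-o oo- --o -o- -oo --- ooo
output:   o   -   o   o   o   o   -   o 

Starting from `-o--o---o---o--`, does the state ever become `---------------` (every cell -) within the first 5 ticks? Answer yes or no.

no

oooooo-ooo-ooo-
oooooo-ooo-oooo
oooooo-ooo-oooo  (fixed point — unchanged through tick 5)
tick 5 is oooooo-ooo-oooo, still not uniform -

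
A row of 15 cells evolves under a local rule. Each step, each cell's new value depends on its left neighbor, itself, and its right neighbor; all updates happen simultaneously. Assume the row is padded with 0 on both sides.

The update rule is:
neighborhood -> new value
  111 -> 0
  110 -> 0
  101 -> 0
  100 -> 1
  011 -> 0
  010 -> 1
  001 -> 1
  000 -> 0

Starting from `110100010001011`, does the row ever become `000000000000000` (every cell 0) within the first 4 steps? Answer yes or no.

000110111011000
001000000000100
011100000001110
100010000010001
step 4 is 100010000010001, still not uniform 0

no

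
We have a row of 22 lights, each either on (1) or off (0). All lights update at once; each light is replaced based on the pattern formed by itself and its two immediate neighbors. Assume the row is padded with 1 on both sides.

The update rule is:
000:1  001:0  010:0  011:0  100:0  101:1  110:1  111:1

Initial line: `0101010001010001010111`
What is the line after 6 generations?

1111000011111111100001

1010100100100100101011
1101000000000000010101
1110011111111111001010
1110001111111111000101
1110100111111111010010
1111000011111111100001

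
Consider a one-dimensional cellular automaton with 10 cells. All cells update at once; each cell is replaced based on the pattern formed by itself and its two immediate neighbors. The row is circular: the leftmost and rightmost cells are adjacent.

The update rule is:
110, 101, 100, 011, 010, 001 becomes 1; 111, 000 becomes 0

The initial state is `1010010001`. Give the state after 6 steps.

1111110001

1111111011
0000001110
0000011011
1000111111
1101100000
1111110001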